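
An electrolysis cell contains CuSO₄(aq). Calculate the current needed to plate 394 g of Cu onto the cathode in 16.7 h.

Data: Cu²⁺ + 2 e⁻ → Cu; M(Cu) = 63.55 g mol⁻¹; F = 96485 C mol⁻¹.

19.9 A

n(Cu) = 394 / 63.55 = 6.200 mol.
n(e⁻) = 2 × 6.200 = 12.40 mol.
Q = n(e⁻)·F = 12.40 × 96485 = 1196000 C.
I = Q/t = 1196000 / 60120 s = 19.9 A.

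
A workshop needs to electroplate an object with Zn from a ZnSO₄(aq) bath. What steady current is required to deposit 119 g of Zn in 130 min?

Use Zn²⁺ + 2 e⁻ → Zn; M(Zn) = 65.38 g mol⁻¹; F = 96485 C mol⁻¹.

45.0 A

n(Zn) = 119 / 65.38 = 1.820 mol.
n(e⁻) = 2 × 1.820 = 3.640 mol.
Q = n(e⁻)·F = 3.640 × 96485 = 351200 C.
I = Q/t = 351200 / 7800.0 s = 45.0 A.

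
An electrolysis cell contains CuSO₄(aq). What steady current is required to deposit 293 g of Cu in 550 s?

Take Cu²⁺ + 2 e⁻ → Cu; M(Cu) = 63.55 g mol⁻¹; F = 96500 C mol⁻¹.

n(Cu) = 293 / 63.55 = 4.611 mol.
n(e⁻) = 2 × 4.611 = 9.221 mol.
Q = n(e⁻)·F = 9.221 × 96500 = 889800 C.
I = Q/t = 889800 / 550.00 s = 1620 A.

1620 A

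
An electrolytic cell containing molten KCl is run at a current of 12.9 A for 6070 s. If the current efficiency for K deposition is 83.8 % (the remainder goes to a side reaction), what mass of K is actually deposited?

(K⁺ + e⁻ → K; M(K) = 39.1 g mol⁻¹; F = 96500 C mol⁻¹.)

Q = I·t = 12.90 × 6070.0 = 78300 C.
n(e⁻) = 78300/96500 = 0.8114 mol; theoretically n(K) = 0.8114/1 = 0.8114 mol, m_theo = 31.73 g.
At 83.8 % efficiency, m_actual = 0.838 × 31.73 = 26.6 g.

26.6 g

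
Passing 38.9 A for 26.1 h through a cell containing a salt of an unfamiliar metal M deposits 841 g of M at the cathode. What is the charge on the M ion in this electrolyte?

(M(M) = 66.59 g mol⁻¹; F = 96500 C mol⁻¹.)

Q = I·t = 38.90 A × 93960 s = 3655000 C, so n(e⁻) = 3655000/96500 = 37.88 mol.
n(M) deposited = 841 / 66.59 = 12.63 mol.
Electrons per atom = n(e⁻)/n(M) = 37.88 / 12.63 = 3.00 ≈ 3, so the ion is M³⁺.

+3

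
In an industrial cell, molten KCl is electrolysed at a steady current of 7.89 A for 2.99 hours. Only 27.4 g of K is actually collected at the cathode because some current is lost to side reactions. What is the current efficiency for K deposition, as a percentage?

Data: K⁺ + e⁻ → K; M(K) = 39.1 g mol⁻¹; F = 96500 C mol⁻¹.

Q = I·t = 7.890 × 10764 = 84930 C; n(e⁻) = 84930/96500 = 0.8801 mol.
Theoretical n(K) = n(e⁻)/1 = 0.8801 mol, i.e. m_theo = 0.8801 × 39.1 = 34.41 g.
Efficiency = m_actual / m_theo = 27.4 / 34.41 = 79.6 %.

79.6 %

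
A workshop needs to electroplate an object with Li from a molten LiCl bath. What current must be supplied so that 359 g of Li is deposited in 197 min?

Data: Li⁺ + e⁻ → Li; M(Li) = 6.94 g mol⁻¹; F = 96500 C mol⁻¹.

n(Li) = 359 / 6.94 = 51.73 mol.
n(e⁻) = 1 × 51.73 = 51.73 mol.
Q = n(e⁻)·F = 51.73 × 96500 = 4992000 C.
I = Q/t = 4992000 / 11820 s = 422 A.

422 A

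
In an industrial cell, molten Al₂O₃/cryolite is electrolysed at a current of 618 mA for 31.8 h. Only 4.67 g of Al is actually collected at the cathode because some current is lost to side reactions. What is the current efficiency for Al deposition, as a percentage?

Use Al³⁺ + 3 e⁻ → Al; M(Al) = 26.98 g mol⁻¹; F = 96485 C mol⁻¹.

Q = I·t = 0.6180 × 114480 = 70750 C; n(e⁻) = 70750/96485 = 0.7333 mol.
Theoretical n(Al) = n(e⁻)/3 = 0.2444 mol, i.e. m_theo = 0.2444 × 26.98 = 6.594 g.
Efficiency = m_actual / m_theo = 4.67 / 6.594 = 70.8 %.

70.8 %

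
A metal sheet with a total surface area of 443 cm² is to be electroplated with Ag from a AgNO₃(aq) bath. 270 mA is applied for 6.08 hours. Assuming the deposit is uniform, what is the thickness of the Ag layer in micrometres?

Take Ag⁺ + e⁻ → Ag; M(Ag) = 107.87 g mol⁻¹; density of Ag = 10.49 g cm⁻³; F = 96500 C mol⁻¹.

14.2 μm

Q = I·t = 0.2700 × 21888 = 5910 C; n(e⁻) = 0.06124 mol.
n(Ag) = n(e⁻)/1 = 0.06124 mol, so m = 0.06124 × 107.87 = 6.606 g.
Volume = m/ρ = 6.606 / 10.49 = 0.6297 cm³.
Thickness = V/A = 0.6297 / 443 = 0.00142 cm = 14.2 μm.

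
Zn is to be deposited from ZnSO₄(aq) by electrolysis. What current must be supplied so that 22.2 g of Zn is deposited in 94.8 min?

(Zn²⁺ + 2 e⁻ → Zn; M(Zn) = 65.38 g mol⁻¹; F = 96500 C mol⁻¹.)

n(Zn) = 22.2 / 65.38 = 0.3396 mol.
n(e⁻) = 2 × 0.3396 = 0.6791 mol.
Q = n(e⁻)·F = 0.6791 × 96500 = 65530 C.
I = Q/t = 65530 / 5688.0 s = 11.5 A.

11.5 A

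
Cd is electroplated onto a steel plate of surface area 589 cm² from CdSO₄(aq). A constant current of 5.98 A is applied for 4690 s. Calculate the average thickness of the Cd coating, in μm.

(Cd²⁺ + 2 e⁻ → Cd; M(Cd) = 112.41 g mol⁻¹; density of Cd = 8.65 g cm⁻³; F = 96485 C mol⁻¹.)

Q = I·t = 5.980 × 4690.0 = 28050 C; n(e⁻) = 0.2907 mol.
n(Cd) = n(e⁻)/2 = 0.1453 mol, so m = 0.1453 × 112.41 = 16.34 g.
Volume = m/ρ = 16.34 / 8.65 = 1.889 cm³.
Thickness = V/A = 1.889 / 589 = 0.00321 cm = 32.1 μm.

32.1 μm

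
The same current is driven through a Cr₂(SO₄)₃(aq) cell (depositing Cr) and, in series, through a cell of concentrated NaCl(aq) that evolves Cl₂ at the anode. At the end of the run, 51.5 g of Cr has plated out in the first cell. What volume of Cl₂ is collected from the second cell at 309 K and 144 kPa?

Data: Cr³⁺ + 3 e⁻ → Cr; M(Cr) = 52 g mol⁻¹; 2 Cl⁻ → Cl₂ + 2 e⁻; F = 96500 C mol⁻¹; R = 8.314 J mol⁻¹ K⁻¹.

n(Cr) = 51.5 / 52 = 0.9904 mol, so n(e⁻) = 3 × 0.9904 = 2.971 mol.
The cells are in series, so the same 2.971 mol of electrons passes through the second cell.
2 Cl⁻ → Cl₂ + 2 e⁻ — 2 mol e⁻ per mol Cl₂, so n(Cl₂) = 2.971/2 = 1.486 mol.
V = nRT/P = (1.486 × 8.314 × 309) / (144 × 10³) = 0.0265 m³ = 26.5 L.

26.5 L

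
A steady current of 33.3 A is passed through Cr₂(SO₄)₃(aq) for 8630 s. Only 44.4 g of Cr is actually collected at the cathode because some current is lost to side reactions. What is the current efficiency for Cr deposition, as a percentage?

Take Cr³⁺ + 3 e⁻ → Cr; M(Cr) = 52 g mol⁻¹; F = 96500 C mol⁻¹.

Q = I·t = 33.30 × 8630.0 = 287400 C; n(e⁻) = 287400/96500 = 2.978 mol.
Theoretical n(Cr) = n(e⁻)/3 = 0.9927 mol, i.e. m_theo = 0.9927 × 52 = 51.62 g.
Efficiency = m_actual / m_theo = 44.4 / 51.62 = 86.0 %.

86.0 %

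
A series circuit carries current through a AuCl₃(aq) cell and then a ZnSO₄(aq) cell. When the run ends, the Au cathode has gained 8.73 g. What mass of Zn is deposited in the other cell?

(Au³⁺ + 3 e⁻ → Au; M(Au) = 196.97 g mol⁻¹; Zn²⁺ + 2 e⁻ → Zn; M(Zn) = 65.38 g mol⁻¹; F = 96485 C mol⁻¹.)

4.35 g

n(Au) = 8.73 / 196.97 = 0.04432 mol.
Since Au³⁺ + 3 e⁻ → Au, n(e⁻) passed = 3 × 0.04432 = 0.1330 mol.
Cells in series carry the same charge, so the same 0.1330 mol of electrons passes through cell 2.
Zn²⁺ + 2 e⁻ → Zn, so n(Zn) = 0.1330 / 2 = 0.06648 mol.
m(Zn) = 0.06648 × 65.38 = 4.35 g.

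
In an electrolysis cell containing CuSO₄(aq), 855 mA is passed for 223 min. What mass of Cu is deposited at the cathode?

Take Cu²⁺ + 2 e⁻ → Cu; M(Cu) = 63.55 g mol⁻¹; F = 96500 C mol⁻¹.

Q = I·t = 0.8550 A × 13380 s = 11440 C.
n(e⁻) = Q/F = 11440 / 96500 = 0.1185 mol.
Cu²⁺ + 2 e⁻ → Cu, so n(Cu) = n(e⁻)/2 = 0.05927 mol.
m = n·M = 0.05927 × 63.55 = 3.77 g.

3.77 g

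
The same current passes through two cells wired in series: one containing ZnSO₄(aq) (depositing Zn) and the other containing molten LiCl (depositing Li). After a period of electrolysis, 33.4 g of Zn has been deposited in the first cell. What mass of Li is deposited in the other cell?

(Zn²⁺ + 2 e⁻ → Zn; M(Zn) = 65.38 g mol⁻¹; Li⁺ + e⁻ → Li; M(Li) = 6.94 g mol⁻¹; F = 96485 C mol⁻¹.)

n(Zn) = 33.4 / 65.38 = 0.5109 mol.
Since Zn²⁺ + 2 e⁻ → Zn, n(e⁻) passed = 2 × 0.5109 = 1.022 mol.
Cells in series carry the same charge, so the same 1.022 mol of electrons passes through cell 2.
Li⁺ + e⁻ → Li, so n(Li) = 1.022 / 1 = 1.022 mol.
m(Li) = 1.022 × 6.94 = 7.09 g.

7.09 g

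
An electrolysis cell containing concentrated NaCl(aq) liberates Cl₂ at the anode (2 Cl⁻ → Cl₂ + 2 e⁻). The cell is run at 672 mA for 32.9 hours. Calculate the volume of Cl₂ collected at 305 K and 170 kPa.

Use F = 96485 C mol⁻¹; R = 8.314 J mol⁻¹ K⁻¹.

Q = I·t = 0.6720 A × 118440 s = 79590 C.
n(e⁻) = Q/F = 79590 / 96485 = 0.8249 mol.
2 electrons are transferred per Cl₂ molecule, so n(Cl₂) = 0.8249 / 2 = 0.4125 mol.
V = nRT/P = (0.4125 × 8.314 × 305) / (170 × 10³ Pa) = 0.00615 m³ = 6.15 L.

6.15 L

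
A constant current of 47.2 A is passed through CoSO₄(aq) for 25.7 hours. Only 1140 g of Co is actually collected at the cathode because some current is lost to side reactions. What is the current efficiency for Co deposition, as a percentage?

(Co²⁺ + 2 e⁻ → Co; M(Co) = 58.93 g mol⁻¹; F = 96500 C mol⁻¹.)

Q = I·t = 47.20 × 92520 = 4367000 C; n(e⁻) = 4367000/96500 = 45.25 mol.
Theoretical n(Co) = n(e⁻)/2 = 22.63 mol, i.e. m_theo = 22.63 × 58.93 = 1333 g.
Efficiency = m_actual / m_theo = 1140 / 1333 = 85.5 %.

85.5 %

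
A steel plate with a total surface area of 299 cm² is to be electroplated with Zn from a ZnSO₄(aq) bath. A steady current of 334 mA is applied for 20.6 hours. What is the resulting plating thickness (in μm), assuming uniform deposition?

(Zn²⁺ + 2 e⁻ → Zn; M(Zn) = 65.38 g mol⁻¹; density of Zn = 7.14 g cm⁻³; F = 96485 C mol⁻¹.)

Q = I·t = 0.3340 × 74160 = 24770 C; n(e⁻) = 0.2567 mol.
n(Zn) = n(e⁻)/2 = 0.1284 mol, so m = 0.1284 × 65.38 = 8.392 g.
Volume = m/ρ = 8.392 / 7.14 = 1.175 cm³.
Thickness = V/A = 1.175 / 299 = 0.00393 cm = 39.3 μm.

39.3 μm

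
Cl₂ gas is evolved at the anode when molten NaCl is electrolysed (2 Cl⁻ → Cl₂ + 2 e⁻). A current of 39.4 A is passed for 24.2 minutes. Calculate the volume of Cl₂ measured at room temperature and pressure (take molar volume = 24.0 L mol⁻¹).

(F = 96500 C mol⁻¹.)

Q = I·t = 39.40 A × 1452.0 s = 57210 C.
n(e⁻) = Q/F = 57210 / 96500 = 0.5928 mol.
2 electrons are transferred per Cl₂ molecule, so n(Cl₂) = 0.5928 / 2 = 0.2964 mol.
V = n × V_m = 0.2964 × 24.0 = 7.11 L.

7.11 L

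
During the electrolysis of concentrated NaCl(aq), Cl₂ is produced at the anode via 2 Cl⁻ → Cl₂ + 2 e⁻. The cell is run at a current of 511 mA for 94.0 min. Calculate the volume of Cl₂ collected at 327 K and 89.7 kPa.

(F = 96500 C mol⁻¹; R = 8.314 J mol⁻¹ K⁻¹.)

0.453 L

Q = I·t = 0.5110 A × 5640.0 s = 2882 C.
n(e⁻) = Q/F = 2882 / 96500 = 0.02987 mol.
2 electrons are transferred per Cl₂ molecule, so n(Cl₂) = 0.02987 / 2 = 0.01493 mol.
V = nRT/P = (0.01493 × 8.314 × 327) / (89.7 × 10³ Pa) = 4.53 × 10⁻⁴ m³ = 0.453 L.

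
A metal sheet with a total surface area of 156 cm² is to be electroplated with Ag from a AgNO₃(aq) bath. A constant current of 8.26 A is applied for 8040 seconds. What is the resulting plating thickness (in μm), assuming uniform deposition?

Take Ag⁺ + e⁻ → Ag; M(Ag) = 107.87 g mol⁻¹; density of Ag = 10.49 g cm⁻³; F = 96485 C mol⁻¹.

454 μm

Q = I·t = 8.260 × 8040.0 = 66410 C; n(e⁻) = 0.6883 mol.
n(Ag) = n(e⁻)/1 = 0.6883 mol, so m = 0.6883 × 107.87 = 74.25 g.
Volume = m/ρ = 74.25 / 10.49 = 7.078 cm³.
Thickness = V/A = 7.078 / 156 = 0.0454 cm = 454 μm.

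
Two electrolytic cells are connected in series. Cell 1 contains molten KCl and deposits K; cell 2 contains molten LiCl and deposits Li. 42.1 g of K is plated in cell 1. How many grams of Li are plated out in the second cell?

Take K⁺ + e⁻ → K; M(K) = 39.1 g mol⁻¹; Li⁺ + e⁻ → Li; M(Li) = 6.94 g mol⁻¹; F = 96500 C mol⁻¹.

7.47 g

n(K) = 42.1 / 39.1 = 1.077 mol.
Since K⁺ + e⁻ → K, n(e⁻) passed = 1 × 1.077 = 1.077 mol.
Cells in series carry the same charge, so the same 1.077 mol of electrons passes through cell 2.
Li⁺ + e⁻ → Li, so n(Li) = 1.077 / 1 = 1.077 mol.
m(Li) = 1.077 × 6.94 = 7.47 g.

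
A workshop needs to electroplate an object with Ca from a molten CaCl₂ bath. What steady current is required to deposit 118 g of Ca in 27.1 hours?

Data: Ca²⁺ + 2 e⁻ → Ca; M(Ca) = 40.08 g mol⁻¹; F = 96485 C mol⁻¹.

5.82 A

n(Ca) = 118 / 40.08 = 2.944 mol.
n(e⁻) = 2 × 2.944 = 5.888 mol.
Q = n(e⁻)·F = 5.888 × 96485 = 568100 C.
I = Q/t = 568100 / 97560 s = 5.82 A.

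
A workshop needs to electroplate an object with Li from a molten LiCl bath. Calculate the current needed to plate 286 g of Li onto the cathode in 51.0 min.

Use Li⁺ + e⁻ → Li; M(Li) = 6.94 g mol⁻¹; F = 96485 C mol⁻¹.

n(Li) = 286 / 6.94 = 41.21 mol.
n(e⁻) = 1 × 41.21 = 41.21 mol.
Q = n(e⁻)·F = 41.21 × 96485 = 3976000 C.
I = Q/t = 3976000 / 3060.0 s = 1300 A.

1300 A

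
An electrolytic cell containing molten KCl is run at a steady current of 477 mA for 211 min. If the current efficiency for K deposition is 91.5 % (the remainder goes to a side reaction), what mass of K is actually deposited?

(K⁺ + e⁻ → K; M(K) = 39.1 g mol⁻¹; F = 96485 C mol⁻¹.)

Q = I·t = 0.4770 × 12660 = 6039 C.
n(e⁻) = 6039/96485 = 0.06259 mol; theoretically n(K) = 0.06259/1 = 0.06259 mol, m_theo = 2.447 g.
At 91.5 % efficiency, m_actual = 0.915 × 2.447 = 2.24 g.

2.24 g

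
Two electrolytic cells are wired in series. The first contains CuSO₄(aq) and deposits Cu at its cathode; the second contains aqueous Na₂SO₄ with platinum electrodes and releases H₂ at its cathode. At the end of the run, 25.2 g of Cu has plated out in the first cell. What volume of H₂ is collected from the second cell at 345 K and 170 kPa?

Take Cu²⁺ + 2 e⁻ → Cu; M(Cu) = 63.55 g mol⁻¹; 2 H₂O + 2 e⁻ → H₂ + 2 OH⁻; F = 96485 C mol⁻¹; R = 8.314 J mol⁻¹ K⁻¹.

n(Cu) = 25.2 / 63.55 = 0.3965 mol, so n(e⁻) = 2 × 0.3965 = 0.7931 mol.
The cells are in series, so the same 0.7931 mol of electrons passes through the second cell.
2 H₂O + 2 e⁻ → H₂ + 2 OH⁻ — 2 mol e⁻ per mol H₂, so n(H₂) = 0.7931/2 = 0.3965 mol.
V = nRT/P = (0.3965 × 8.314 × 345) / (170 × 10³) = 0.00669 m³ = 6.69 L.

6.69 L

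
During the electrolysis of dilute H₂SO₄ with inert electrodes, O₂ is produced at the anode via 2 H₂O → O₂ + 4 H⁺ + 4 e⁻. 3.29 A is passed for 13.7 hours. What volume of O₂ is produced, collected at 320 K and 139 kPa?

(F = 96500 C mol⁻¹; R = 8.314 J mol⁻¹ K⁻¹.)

Q = I·t = 3.290 A × 49320 s = 162300 C.
n(e⁻) = Q/F = 162300 / 96500 = 1.681 mol.
4 electrons are transferred per O₂ molecule, so n(O₂) = 1.681 / 4 = 0.4204 mol.
V = nRT/P = (0.4204 × 8.314 × 320) / (139 × 10³ Pa) = 0.00805 m³ = 8.05 L.

8.05 L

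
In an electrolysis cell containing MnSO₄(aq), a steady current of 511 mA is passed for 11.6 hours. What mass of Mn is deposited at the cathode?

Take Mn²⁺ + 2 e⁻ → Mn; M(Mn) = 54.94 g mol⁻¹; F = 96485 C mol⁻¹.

6.08 g

Q = I·t = 0.5110 A × 41760 s = 21340 C.
n(e⁻) = Q/F = 21340 / 96485 = 0.2212 mol.
Mn²⁺ + 2 e⁻ → Mn, so n(Mn) = n(e⁻)/2 = 0.1106 mol.
m = n·M = 0.1106 × 54.94 = 6.08 g.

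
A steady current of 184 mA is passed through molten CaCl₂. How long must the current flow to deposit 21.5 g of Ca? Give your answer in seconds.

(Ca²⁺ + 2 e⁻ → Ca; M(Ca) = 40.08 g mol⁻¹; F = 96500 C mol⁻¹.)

5.63 × 10⁵ s

n(Ca) = m/M = 21.5 / 40.08 = 0.5364 mol.
Each Ca atom requires 2 electrons, so n(e⁻) = 2 × 0.5364 = 1.073 mol.
Q = n(e⁻)·F = 1.073 × 96500 = 103500 C.
t = Q/I = 103500 / 0.1840 A = 562700 s.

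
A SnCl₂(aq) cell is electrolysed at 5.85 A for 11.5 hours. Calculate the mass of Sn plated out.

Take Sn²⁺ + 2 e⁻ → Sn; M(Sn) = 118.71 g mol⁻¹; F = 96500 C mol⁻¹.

149 g

Q = I·t = 5.850 A × 41400 s = 242200 C.
n(e⁻) = Q/F = 242200 / 96500 = 2.510 mol.
Sn²⁺ + 2 e⁻ → Sn, so n(Sn) = n(e⁻)/2 = 1.255 mol.
m = n·M = 1.255 × 118.71 = 149 g.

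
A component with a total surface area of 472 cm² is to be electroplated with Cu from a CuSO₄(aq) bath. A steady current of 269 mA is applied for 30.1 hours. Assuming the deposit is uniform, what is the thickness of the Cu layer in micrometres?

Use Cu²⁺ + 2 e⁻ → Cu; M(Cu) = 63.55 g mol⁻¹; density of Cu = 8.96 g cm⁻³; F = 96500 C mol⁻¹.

Q = I·t = 0.2690 × 108360 = 29150 C; n(e⁻) = 0.3021 mol.
n(Cu) = n(e⁻)/2 = 0.1510 mol, so m = 0.1510 × 63.55 = 9.598 g.
Volume = m/ρ = 9.598 / 8.96 = 1.071 cm³.
Thickness = V/A = 1.071 / 472 = 0.00227 cm = 22.7 μm.

22.7 μm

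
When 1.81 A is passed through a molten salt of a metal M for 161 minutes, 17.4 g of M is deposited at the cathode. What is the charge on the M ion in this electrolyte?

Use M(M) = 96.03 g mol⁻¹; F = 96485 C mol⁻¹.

Q = I·t = 1.810 A × 9660.0 s = 17480 C, so n(e⁻) = 17480/96485 = 0.1812 mol.
n(M) deposited = 17.4 / 96.03 = 0.1812 mol.
Electrons per atom = n(e⁻)/n(M) = 0.1812 / 0.1812 = 1.00 ≈ 1, so the ion is M⁺.

+1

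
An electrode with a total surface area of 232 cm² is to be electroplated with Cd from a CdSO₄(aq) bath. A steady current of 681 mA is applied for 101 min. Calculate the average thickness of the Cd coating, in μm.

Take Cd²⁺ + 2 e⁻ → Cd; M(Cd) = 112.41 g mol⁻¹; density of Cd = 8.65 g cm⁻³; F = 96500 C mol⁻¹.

12.0 μm

Q = I·t = 0.6810 × 6060.0 = 4127 C; n(e⁻) = 0.04277 mol.
n(Cd) = n(e⁻)/2 = 0.02138 mol, so m = 0.02138 × 112.41 = 2.404 g.
Volume = m/ρ = 2.404 / 8.65 = 0.2779 cm³.
Thickness = V/A = 0.2779 / 232 = 0.00120 cm = 12.0 μm.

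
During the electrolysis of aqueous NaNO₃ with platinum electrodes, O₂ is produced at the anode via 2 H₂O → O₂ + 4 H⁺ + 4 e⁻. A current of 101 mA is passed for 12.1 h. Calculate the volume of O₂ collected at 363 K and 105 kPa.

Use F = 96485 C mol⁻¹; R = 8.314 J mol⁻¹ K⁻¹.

0.328 L

Q = I·t = 0.1010 A × 43560 s = 4400 C.
n(e⁻) = Q/F = 4400 / 96485 = 0.04560 mol.
4 electrons are transferred per O₂ molecule, so n(O₂) = 0.04560 / 4 = 0.01140 mol.
V = nRT/P = (0.01140 × 8.314 × 363) / (105 × 10³ Pa) = 3.28 × 10⁻⁴ m³ = 0.328 L.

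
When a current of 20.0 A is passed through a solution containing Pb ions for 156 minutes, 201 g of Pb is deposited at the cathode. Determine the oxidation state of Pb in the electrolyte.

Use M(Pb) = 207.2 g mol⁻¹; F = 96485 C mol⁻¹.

Q = I·t = 20.00 A × 9360.0 s = 187200 C, so n(e⁻) = 187200/96485 = 1.940 mol.
n(Pb) deposited = 201 / 207.2 = 0.9701 mol.
Electrons per atom = n(e⁻)/n(Pb) = 1.940 / 0.9701 = 2.00 ≈ 2, so the ion is Pb²⁺.

+2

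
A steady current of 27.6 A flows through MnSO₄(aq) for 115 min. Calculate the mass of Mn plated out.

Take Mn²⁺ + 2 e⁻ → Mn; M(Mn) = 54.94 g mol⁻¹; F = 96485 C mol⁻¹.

54.2 g

Q = I·t = 27.60 A × 6900.0 s = 190400 C.
n(e⁻) = Q/F = 190400 / 96485 = 1.974 mol.
Mn²⁺ + 2 e⁻ → Mn, so n(Mn) = n(e⁻)/2 = 0.9869 mol.
m = n·M = 0.9869 × 54.94 = 54.2 g.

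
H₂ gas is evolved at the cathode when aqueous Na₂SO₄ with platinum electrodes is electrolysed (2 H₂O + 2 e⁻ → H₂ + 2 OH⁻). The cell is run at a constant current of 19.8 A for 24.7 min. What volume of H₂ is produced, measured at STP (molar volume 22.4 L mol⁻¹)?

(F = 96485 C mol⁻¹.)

3.41 L

Q = I·t = 19.80 A × 1482.0 s = 29340 C.
n(e⁻) = Q/F = 29340 / 96485 = 0.3041 mol.
2 electrons are transferred per H₂ molecule, so n(H₂) = 0.3041 / 2 = 0.1521 mol.
V = n × V_m = 0.1521 × 22.4 = 3.41 L.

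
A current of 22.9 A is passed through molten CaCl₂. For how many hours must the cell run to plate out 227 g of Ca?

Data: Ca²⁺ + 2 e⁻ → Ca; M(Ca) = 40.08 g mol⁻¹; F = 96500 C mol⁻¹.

13.3 h

n(Ca) = m/M = 227 / 40.08 = 5.664 mol.
Each Ca atom requires 2 electrons, so n(e⁻) = 2 × 5.664 = 11.33 mol.
Q = n(e⁻)·F = 11.33 × 96500 = 1093000 C.
t = Q/I = 1093000 / 22.90 A = 47730 s = 13.3 h.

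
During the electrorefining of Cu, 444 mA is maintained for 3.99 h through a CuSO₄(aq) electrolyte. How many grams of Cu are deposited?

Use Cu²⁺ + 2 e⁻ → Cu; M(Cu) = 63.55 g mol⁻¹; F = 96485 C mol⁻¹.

2.10 g

Q = I·t = 0.4440 A × 14364 s = 6378 C.
n(e⁻) = Q/F = 6378 / 96485 = 0.06610 mol.
Cu²⁺ + 2 e⁻ → Cu, so n(Cu) = n(e⁻)/2 = 0.03305 mol.
m = n·M = 0.03305 × 63.55 = 2.10 g.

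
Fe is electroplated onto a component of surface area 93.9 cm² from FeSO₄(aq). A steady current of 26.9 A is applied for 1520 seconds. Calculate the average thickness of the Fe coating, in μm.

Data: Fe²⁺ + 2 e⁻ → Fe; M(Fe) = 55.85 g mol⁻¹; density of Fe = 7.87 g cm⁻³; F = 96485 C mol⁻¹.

Q = I·t = 26.90 × 1520.0 = 40890 C; n(e⁻) = 0.4238 mol.
n(Fe) = n(e⁻)/2 = 0.2119 mol, so m = 0.2119 × 55.85 = 11.83 g.
Volume = m/ρ = 11.83 / 7.87 = 1.504 cm³.
Thickness = V/A = 1.504 / 93.9 = 0.0160 cm = 160 μm.

160 μm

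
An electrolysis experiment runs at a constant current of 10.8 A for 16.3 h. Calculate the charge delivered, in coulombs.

6.34 × 10⁵ C

Q = I·t = 10.80 A × 58680 s = 6.34 × 10⁵ C.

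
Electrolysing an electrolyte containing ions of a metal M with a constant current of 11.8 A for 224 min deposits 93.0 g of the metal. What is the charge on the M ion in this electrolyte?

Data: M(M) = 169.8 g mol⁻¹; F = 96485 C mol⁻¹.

+3

Q = I·t = 11.80 A × 13440 s = 158600 C, so n(e⁻) = 158600/96485 = 1.644 mol.
n(M) deposited = 93.0 / 169.8 = 0.5477 mol.
Electrons per atom = n(e⁻)/n(M) = 1.644 / 0.5477 = 3.00 ≈ 3, so the ion is M³⁺.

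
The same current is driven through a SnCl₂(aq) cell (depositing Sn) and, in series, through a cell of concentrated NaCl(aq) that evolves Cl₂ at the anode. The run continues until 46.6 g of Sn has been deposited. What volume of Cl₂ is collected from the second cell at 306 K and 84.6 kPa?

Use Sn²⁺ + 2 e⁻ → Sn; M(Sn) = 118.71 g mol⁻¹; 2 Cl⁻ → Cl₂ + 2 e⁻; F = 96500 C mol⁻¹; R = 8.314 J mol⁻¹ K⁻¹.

n(Sn) = 46.6 / 118.71 = 0.3926 mol, so n(e⁻) = 2 × 0.3926 = 0.7851 mol.
The cells are in series, so the same 0.7851 mol of electrons passes through the second cell.
2 Cl⁻ → Cl₂ + 2 e⁻ — 2 mol e⁻ per mol Cl₂, so n(Cl₂) = 0.7851/2 = 0.3926 mol.
V = nRT/P = (0.3926 × 8.314 × 306) / (84.6 × 10³) = 0.0118 m³ = 11.8 L.

11.8 L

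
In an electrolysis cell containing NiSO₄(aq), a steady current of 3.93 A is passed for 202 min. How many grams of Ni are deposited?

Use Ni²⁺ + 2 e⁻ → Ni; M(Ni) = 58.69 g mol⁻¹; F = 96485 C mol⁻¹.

Q = I·t = 3.930 A × 12120 s = 47630 C.
n(e⁻) = Q/F = 47630 / 96485 = 0.4937 mol.
Ni²⁺ + 2 e⁻ → Ni, so n(Ni) = n(e⁻)/2 = 0.2468 mol.
m = n·M = 0.2468 × 58.69 = 14.5 g.

14.5 g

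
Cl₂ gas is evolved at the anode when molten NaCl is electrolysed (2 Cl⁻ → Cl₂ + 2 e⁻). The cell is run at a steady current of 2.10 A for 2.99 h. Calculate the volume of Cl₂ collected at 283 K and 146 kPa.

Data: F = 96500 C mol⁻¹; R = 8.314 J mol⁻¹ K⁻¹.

Q = I·t = 2.100 A × 10764 s = 22600 C.
n(e⁻) = Q/F = 22600 / 96500 = 0.2342 mol.
2 electrons are transferred per Cl₂ molecule, so n(Cl₂) = 0.2342 / 2 = 0.1171 mol.
V = nRT/P = (0.1171 × 8.314 × 283) / (146 × 10³ Pa) = 0.00189 m³ = 1.89 L.

1.89 L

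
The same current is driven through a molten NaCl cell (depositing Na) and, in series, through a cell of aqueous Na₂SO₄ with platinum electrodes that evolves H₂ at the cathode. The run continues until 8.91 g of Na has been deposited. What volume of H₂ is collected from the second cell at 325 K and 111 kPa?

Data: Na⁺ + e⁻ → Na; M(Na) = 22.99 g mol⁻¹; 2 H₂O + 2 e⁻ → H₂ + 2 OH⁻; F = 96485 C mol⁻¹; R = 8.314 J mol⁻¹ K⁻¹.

4.72 L

n(Na) = 8.91 / 22.99 = 0.3876 mol, so n(e⁻) = 1 × 0.3876 = 0.3876 mol.
The cells are in series, so the same 0.3876 mol of electrons passes through the second cell.
2 H₂O + 2 e⁻ → H₂ + 2 OH⁻ — 2 mol e⁻ per mol H₂, so n(H₂) = 0.3876/2 = 0.1938 mol.
V = nRT/P = (0.1938 × 8.314 × 325) / (111 × 10³) = 0.00472 m³ = 4.72 L.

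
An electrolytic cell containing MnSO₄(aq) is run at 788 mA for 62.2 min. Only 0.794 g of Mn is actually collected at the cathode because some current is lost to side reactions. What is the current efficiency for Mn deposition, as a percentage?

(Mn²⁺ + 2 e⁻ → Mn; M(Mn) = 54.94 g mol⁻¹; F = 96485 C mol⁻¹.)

Q = I·t = 0.7880 × 3732.0 = 2941 C; n(e⁻) = 2941/96485 = 0.03048 mol.
Theoretical n(Mn) = n(e⁻)/2 = 0.01524 mol, i.e. m_theo = 0.01524 × 54.94 = 0.8373 g.
Efficiency = m_actual / m_theo = 0.794 / 0.8373 = 94.8 %.

94.8 %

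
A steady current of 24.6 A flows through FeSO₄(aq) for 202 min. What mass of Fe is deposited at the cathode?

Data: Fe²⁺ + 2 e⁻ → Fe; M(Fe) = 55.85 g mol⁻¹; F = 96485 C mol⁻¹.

86.3 g

Q = I·t = 24.60 A × 12120 s = 298200 C.
n(e⁻) = Q/F = 298200 / 96485 = 3.090 mol.
Fe²⁺ + 2 e⁻ → Fe, so n(Fe) = n(e⁻)/2 = 1.545 mol.
m = n·M = 1.545 × 55.85 = 86.3 g.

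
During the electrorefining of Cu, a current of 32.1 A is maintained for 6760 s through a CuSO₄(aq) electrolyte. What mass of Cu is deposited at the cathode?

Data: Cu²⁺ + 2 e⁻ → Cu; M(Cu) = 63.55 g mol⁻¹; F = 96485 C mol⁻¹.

Q = I·t = 32.10 A × 6760.0 s = 217000 C.
n(e⁻) = Q/F = 217000 / 96485 = 2.249 mol.
Cu²⁺ + 2 e⁻ → Cu, so n(Cu) = n(e⁻)/2 = 1.125 mol.
m = n·M = 1.125 × 63.55 = 71.5 g.

71.5 g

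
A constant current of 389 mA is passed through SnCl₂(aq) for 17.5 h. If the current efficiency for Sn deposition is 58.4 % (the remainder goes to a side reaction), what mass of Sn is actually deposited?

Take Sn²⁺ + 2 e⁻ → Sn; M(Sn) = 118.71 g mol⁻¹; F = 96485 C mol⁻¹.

8.80 g

Q = I·t = 0.3890 × 63000 = 24510 C.
n(e⁻) = 24510/96485 = 0.2540 mol; theoretically n(Sn) = 0.2540/2 = 0.1270 mol, m_theo = 15.08 g.
At 58.4 % efficiency, m_actual = 0.584 × 15.08 = 8.80 g.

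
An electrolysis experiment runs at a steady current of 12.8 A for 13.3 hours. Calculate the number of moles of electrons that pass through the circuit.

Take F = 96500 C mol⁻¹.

Q = I·t = 12.80 A × 47880 s = 612900 C.
n(e⁻) = Q/F = 612900 / 96500 = 6.35 mol.

6.35 mol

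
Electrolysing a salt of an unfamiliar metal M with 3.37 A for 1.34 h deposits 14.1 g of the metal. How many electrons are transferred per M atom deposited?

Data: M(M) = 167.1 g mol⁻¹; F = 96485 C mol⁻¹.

Q = I·t = 3.370 A × 4824.0 s = 16260 C, so n(e⁻) = 16260/96485 = 0.1685 mol.
n(M) deposited = 14.1 / 167.1 = 0.08438 mol.
Electrons per atom = n(e⁻)/n(M) = 0.1685 / 0.08438 = 2.00 ≈ 2, so the ion is M²⁺.

2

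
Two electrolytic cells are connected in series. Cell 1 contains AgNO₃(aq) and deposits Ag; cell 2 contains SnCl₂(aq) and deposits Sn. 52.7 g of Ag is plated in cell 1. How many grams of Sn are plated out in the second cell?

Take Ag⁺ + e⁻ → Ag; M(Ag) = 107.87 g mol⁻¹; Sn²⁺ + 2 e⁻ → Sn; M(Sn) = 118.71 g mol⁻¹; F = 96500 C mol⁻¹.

29.0 g

n(Ag) = 52.7 / 107.87 = 0.4886 mol.
Since Ag⁺ + e⁻ → Ag, n(e⁻) passed = 1 × 0.4886 = 0.4886 mol.
Cells in series carry the same charge, so the same 0.4886 mol of electrons passes through cell 2.
Sn²⁺ + 2 e⁻ → Sn, so n(Sn) = 0.4886 / 2 = 0.2443 mol.
m(Sn) = 0.2443 × 118.71 = 29.0 g.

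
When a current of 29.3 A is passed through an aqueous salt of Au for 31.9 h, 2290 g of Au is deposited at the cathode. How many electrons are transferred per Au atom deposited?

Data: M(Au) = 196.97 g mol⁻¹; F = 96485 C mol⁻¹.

Q = I·t = 29.30 A × 114840 s = 3365000 C, so n(e⁻) = 3365000/96485 = 34.87 mol.
n(Au) deposited = 2290 / 196.97 = 11.63 mol.
Electrons per atom = n(e⁻)/n(Au) = 34.87 / 11.63 = 3.00 ≈ 3, so the ion is Au³⁺.

3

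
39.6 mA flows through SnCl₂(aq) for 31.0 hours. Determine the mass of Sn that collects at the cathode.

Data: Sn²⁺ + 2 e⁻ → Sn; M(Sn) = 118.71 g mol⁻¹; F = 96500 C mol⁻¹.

Q = I·t = 0.03960 A × 111600 s = 4419 C.
n(e⁻) = Q/F = 4419 / 96500 = 0.04580 mol.
Sn²⁺ + 2 e⁻ → Sn, so n(Sn) = n(e⁻)/2 = 0.02290 mol.
m = n·M = 0.02290 × 118.71 = 2.72 g.

2.72 g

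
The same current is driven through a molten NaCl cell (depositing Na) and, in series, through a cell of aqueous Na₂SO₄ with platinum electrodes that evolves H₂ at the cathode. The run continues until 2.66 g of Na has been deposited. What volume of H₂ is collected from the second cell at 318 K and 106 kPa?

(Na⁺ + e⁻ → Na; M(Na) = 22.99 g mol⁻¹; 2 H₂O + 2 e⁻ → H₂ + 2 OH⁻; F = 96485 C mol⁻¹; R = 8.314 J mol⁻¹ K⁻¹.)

n(Na) = 2.66 / 22.99 = 0.1157 mol, so n(e⁻) = 1 × 0.1157 = 0.1157 mol.
The cells are in series, so the same 0.1157 mol of electrons passes through the second cell.
2 H₂O + 2 e⁻ → H₂ + 2 OH⁻ — 2 mol e⁻ per mol H₂, so n(H₂) = 0.1157/2 = 0.05785 mol.
V = nRT/P = (0.05785 × 8.314 × 318) / (106 × 10³) = 0.00144 m³ = 1.44 L.

1.44 L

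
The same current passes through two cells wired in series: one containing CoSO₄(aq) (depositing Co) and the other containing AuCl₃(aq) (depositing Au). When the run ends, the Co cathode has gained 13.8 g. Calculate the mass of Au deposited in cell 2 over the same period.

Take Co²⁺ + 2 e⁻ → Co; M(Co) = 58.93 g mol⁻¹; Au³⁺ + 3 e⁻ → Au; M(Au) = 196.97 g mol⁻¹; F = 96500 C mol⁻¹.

n(Co) = 13.8 / 58.93 = 0.2342 mol.
Since Co²⁺ + 2 e⁻ → Co, n(e⁻) passed = 2 × 0.2342 = 0.4684 mol.
Cells in series carry the same charge, so the same 0.4684 mol of electrons passes through cell 2.
Au³⁺ + 3 e⁻ → Au, so n(Au) = 0.4684 / 3 = 0.1561 mol.
m(Au) = 0.1561 × 196.97 = 30.8 g.

30.8 g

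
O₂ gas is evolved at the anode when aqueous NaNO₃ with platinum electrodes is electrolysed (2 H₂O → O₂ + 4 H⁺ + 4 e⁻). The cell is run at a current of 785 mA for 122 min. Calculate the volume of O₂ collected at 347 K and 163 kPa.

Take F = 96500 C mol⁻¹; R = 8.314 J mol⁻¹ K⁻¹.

0.263 L

Q = I·t = 0.7850 A × 7320.0 s = 5746 C.
n(e⁻) = Q/F = 5746 / 96500 = 0.05955 mol.
4 electrons are transferred per O₂ molecule, so n(O₂) = 0.05955 / 4 = 0.01489 mol.
V = nRT/P = (0.01489 × 8.314 × 347) / (163 × 10³ Pa) = 2.63 × 10⁻⁴ m³ = 0.263 L.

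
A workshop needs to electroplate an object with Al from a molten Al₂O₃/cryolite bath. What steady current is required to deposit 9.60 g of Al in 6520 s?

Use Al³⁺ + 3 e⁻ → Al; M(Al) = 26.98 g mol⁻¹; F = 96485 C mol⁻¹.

n(Al) = 9.60 / 26.98 = 0.3558 mol.
n(e⁻) = 3 × 0.3558 = 1.067 mol.
Q = n(e⁻)·F = 1.067 × 96485 = 103000 C.
I = Q/t = 103000 / 6520.0 s = 15.8 A.

15.8 A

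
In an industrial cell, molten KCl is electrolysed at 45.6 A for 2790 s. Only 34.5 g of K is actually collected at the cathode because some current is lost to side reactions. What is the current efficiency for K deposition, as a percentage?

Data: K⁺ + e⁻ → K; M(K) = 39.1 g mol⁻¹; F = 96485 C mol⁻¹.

66.9 %

Q = I·t = 45.60 × 2790.0 = 127200 C; n(e⁻) = 127200/96485 = 1.319 mol.
Theoretical n(K) = n(e⁻)/1 = 1.319 mol, i.e. m_theo = 1.319 × 39.1 = 51.56 g.
Efficiency = m_actual / m_theo = 34.5 / 51.56 = 66.9 %.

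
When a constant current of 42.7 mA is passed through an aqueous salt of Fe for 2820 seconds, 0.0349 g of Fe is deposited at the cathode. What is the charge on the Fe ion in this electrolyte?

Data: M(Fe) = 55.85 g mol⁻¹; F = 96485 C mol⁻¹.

+2

Q = I·t = 0.04270 A × 2820.0 s = 120.4 C, so n(e⁻) = 120.4/96485 = 0.001248 mol.
n(Fe) deposited = 0.0349 / 55.85 = 0.0006249 mol.
Electrons per atom = n(e⁻)/n(Fe) = 0.001248 / 0.0006249 = 2.00 ≈ 2, so the ion is Fe²⁺.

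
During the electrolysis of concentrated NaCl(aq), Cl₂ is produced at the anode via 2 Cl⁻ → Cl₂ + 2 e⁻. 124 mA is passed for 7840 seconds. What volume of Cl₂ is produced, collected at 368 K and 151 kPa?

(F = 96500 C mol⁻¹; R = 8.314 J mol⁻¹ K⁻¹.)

0.102 L

Q = I·t = 0.1240 A × 7840.0 s = 972.2 C.
n(e⁻) = Q/F = 972.2 / 96500 = 0.01007 mol.
2 electrons are transferred per Cl₂ molecule, so n(Cl₂) = 0.01007 / 2 = 0.005037 mol.
V = nRT/P = (0.005037 × 8.314 × 368) / (151 × 10³ Pa) = 1.02 × 10⁻⁴ m³ = 0.102 L.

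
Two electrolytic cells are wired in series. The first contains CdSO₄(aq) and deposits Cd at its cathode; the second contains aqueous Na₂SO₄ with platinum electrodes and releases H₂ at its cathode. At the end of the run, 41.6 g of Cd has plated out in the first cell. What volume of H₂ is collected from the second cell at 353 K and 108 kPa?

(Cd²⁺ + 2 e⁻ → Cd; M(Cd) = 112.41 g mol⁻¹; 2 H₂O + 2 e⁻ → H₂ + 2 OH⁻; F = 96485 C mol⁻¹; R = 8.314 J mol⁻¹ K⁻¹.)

10.1 L

n(Cd) = 41.6 / 112.41 = 0.3701 mol, so n(e⁻) = 2 × 0.3701 = 0.7401 mol.
The cells are in series, so the same 0.7401 mol of electrons passes through the second cell.
2 H₂O + 2 e⁻ → H₂ + 2 OH⁻ — 2 mol e⁻ per mol H₂, so n(H₂) = 0.7401/2 = 0.3701 mol.
V = nRT/P = (0.3701 × 8.314 × 353) / (108 × 10³) = 0.0101 m³ = 10.1 L.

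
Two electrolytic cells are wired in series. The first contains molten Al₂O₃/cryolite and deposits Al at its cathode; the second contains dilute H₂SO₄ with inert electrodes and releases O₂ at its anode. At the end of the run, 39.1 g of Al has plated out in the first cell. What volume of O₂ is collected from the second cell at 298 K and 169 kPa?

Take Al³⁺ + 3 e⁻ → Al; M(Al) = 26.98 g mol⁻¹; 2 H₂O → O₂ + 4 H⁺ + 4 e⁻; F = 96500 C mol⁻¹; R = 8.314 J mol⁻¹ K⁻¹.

15.9 L

n(Al) = 39.1 / 26.98 = 1.449 mol, so n(e⁻) = 3 × 1.449 = 4.348 mol.
The cells are in series, so the same 4.348 mol of electrons passes through the second cell.
2 H₂O → O₂ + 4 H⁺ + 4 e⁻ — 4 mol e⁻ per mol O₂, so n(O₂) = 4.348/4 = 1.087 mol.
V = nRT/P = (1.087 × 8.314 × 298) / (169 × 10³) = 0.0159 m³ = 15.9 L.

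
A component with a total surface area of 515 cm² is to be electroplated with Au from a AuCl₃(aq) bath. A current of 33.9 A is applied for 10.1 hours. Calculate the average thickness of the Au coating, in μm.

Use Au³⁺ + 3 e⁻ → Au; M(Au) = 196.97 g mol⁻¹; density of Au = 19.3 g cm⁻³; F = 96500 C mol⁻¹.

844 μm

Q = I·t = 33.90 × 36360 = 1233000 C; n(e⁻) = 12.77 mol.
n(Au) = n(e⁻)/3 = 4.258 mol, so m = 4.258 × 196.97 = 838.6 g.
Volume = m/ρ = 838.6 / 19.3 = 43.45 cm³.
Thickness = V/A = 43.45 / 515 = 0.0844 cm = 844 μm.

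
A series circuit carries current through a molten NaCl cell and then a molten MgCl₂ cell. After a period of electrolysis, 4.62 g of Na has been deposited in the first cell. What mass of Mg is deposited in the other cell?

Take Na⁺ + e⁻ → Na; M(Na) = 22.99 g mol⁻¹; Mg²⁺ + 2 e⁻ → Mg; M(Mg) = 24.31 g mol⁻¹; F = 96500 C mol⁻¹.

2.44 g

n(Na) = 4.62 / 22.99 = 0.2010 mol.
Since Na⁺ + e⁻ → Na, n(e⁻) passed = 1 × 0.2010 = 0.2010 mol.
Cells in series carry the same charge, so the same 0.2010 mol of electrons passes through cell 2.
Mg²⁺ + 2 e⁻ → Mg, so n(Mg) = 0.2010 / 2 = 0.1005 mol.
m(Mg) = 0.1005 × 24.31 = 2.44 g.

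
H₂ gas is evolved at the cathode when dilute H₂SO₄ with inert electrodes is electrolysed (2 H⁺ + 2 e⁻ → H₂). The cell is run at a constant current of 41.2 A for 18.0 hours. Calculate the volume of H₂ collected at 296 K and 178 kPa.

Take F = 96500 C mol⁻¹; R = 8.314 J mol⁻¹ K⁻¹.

Q = I·t = 41.20 A × 64800 s = 2670000 C.
n(e⁻) = Q/F = 2670000 / 96500 = 27.67 mol.
2 electrons are transferred per H₂ molecule, so n(H₂) = 27.67 / 2 = 13.83 mol.
V = nRT/P = (13.83 × 8.314 × 296) / (178 × 10³ Pa) = 0.191 m³ = 191 L.

191 L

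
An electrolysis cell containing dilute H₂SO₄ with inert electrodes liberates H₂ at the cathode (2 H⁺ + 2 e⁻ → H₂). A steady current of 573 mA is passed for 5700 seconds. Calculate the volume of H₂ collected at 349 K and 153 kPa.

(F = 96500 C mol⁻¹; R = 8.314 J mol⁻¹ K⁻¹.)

0.321 L

Q = I·t = 0.5730 A × 5700.0 s = 3266 C.
n(e⁻) = Q/F = 3266 / 96500 = 0.03385 mol.
2 electrons are transferred per H₂ molecule, so n(H₂) = 0.03385 / 2 = 0.01692 mol.
V = nRT/P = (0.01692 × 8.314 × 349) / (153 × 10³ Pa) = 3.21 × 10⁻⁴ m³ = 0.321 L.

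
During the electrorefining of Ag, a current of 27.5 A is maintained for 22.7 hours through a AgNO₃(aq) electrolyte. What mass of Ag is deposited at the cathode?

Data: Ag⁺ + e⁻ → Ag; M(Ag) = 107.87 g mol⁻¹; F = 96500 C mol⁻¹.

2510 g

Q = I·t = 27.50 A × 81720 s = 2247000 C.
n(e⁻) = Q/F = 2247000 / 96500 = 23.29 mol.
Ag⁺ + e⁻ → Ag, so n(Ag) = n(e⁻)/1 = 23.29 mol.
m = n·M = 23.29 × 107.87 = 2510 g.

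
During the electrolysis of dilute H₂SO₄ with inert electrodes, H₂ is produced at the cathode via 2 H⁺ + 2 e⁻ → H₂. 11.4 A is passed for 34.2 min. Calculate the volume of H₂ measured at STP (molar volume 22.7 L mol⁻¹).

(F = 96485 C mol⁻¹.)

2.75 L

Q = I·t = 11.40 A × 2052.0 s = 23390 C.
n(e⁻) = Q/F = 23390 / 96485 = 0.2425 mol.
2 electrons are transferred per H₂ molecule, so n(H₂) = 0.2425 / 2 = 0.1212 mol.
V = n × V_m = 0.1212 × 22.7 = 2.75 L.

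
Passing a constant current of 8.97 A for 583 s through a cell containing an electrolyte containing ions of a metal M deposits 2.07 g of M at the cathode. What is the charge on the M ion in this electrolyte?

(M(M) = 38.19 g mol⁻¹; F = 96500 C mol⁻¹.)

Q = I·t = 8.970 A × 583.00 s = 5230 C, so n(e⁻) = 5230/96500 = 0.05419 mol.
n(M) deposited = 2.07 / 38.19 = 0.05420 mol.
Electrons per atom = n(e⁻)/n(M) = 0.05419 / 0.05420 = 1.00 ≈ 1, so the ion is M⁺.

+1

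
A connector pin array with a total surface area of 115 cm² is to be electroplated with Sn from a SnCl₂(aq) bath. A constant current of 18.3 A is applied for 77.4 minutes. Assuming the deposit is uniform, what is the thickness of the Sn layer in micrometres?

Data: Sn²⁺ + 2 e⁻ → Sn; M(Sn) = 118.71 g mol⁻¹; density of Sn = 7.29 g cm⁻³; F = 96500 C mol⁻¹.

624 μm

Q = I·t = 18.30 × 4644.0 = 84990 C; n(e⁻) = 0.8807 mol.
n(Sn) = n(e⁻)/2 = 0.4403 mol, so m = 0.4403 × 118.71 = 52.27 g.
Volume = m/ρ = 52.27 / 7.29 = 7.170 cm³.
Thickness = V/A = 7.170 / 115 = 0.0624 cm = 624 μm.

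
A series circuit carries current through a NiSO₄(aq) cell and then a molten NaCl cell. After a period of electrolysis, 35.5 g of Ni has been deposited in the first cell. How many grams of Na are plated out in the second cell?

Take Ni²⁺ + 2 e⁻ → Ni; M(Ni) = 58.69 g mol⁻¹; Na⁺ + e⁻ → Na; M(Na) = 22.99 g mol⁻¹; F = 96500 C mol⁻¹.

n(Ni) = 35.5 / 58.69 = 0.6049 mol.
Since Ni²⁺ + 2 e⁻ → Ni, n(e⁻) passed = 2 × 0.6049 = 1.210 mol.
Cells in series carry the same charge, so the same 1.210 mol of electrons passes through cell 2.
Na⁺ + e⁻ → Na, so n(Na) = 1.210 / 1 = 1.210 mol.
m(Na) = 1.210 × 22.99 = 27.8 g.

27.8 g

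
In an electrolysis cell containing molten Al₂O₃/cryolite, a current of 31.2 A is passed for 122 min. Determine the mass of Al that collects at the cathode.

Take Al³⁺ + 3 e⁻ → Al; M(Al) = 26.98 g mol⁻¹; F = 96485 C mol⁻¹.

Q = I·t = 31.20 A × 7320.0 s = 228400 C.
n(e⁻) = Q/F = 228400 / 96485 = 2.367 mol.
Al³⁺ + 3 e⁻ → Al, so n(Al) = n(e⁻)/3 = 0.7890 mol.
m = n·M = 0.7890 × 26.98 = 21.3 g.

21.3 g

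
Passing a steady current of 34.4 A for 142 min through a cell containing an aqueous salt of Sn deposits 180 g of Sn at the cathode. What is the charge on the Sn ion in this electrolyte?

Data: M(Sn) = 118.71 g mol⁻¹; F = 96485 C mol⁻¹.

Q = I·t = 34.40 A × 8520.0 s = 293100 C, so n(e⁻) = 293100/96485 = 3.038 mol.
n(Sn) deposited = 180 / 118.71 = 1.516 mol.
Electrons per atom = n(e⁻)/n(Sn) = 3.038 / 1.516 = 2.00 ≈ 2, so the ion is Sn²⁺.

+2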